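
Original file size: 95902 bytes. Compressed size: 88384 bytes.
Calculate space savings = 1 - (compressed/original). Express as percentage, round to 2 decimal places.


ratio = compressed/original = 88384/95902 = 0.921607
savings = 1 - ratio = 1 - 0.921607 = 0.078393
as a percentage: 0.078393 * 100 = 7.84%

Space savings = 1 - 88384/95902 = 7.84%


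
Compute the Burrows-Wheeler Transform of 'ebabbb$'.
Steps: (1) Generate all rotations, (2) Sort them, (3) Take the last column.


Rotations (sorted):
  0: $ebabbb -> last char: b
  1: abbb$eb -> last char: b
  2: b$ebabb -> last char: b
  3: babbb$e -> last char: e
  4: bb$ebab -> last char: b
  5: bbb$eba -> last char: a
  6: ebabbb$ -> last char: $


BWT = bbbeba$


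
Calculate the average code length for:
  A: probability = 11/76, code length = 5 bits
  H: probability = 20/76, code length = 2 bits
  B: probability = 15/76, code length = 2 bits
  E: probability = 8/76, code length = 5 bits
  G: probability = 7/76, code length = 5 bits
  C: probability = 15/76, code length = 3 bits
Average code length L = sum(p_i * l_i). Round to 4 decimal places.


Weighted contributions p_i * l_i:
  A: (11/76) * 5 = 55/76
  H: (20/76) * 2 = 40/76
  B: (15/76) * 2 = 30/76
  E: (8/76) * 5 = 40/76
  G: (7/76) * 5 = 35/76
  C: (15/76) * 3 = 45/76
Sum = (55 + 40 + 30 + 40 + 35 + 45)/76 = 245/76

L = 245/76 = 3.2237 bits/symbol


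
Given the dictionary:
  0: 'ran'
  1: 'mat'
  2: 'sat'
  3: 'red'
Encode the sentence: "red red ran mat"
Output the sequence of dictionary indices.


Look up each word in the dictionary:
  'red' -> 3
  'red' -> 3
  'ran' -> 0
  'mat' -> 1

Encoded: [3, 3, 0, 1]


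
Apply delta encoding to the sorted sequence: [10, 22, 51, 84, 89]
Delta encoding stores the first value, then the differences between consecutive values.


First value: 10
Deltas:
  22 - 10 = 12
  51 - 22 = 29
  84 - 51 = 33
  89 - 84 = 5


Delta encoded: [10, 12, 29, 33, 5]


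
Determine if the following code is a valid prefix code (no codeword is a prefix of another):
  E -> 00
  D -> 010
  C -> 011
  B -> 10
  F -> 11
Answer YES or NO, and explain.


Checking each pair (does one codeword prefix another?):
  E='00' vs D='010': no prefix
  E='00' vs C='011': no prefix
  E='00' vs B='10': no prefix
  E='00' vs F='11': no prefix
  D='010' vs E='00': no prefix
  D='010' vs C='011': no prefix
  D='010' vs B='10': no prefix
  D='010' vs F='11': no prefix
  C='011' vs E='00': no prefix
  C='011' vs D='010': no prefix
  C='011' vs B='10': no prefix
  C='011' vs F='11': no prefix
  B='10' vs E='00': no prefix
  B='10' vs D='010': no prefix
  B='10' vs C='011': no prefix
  B='10' vs F='11': no prefix
  F='11' vs E='00': no prefix
  F='11' vs D='010': no prefix
  F='11' vs C='011': no prefix
  F='11' vs B='10': no prefix
No violation found over all pairs.

YES -- this is a valid prefix code. No codeword is a prefix of any other codeword.


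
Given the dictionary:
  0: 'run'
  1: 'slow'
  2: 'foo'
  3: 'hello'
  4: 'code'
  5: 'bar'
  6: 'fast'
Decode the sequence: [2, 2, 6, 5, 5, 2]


Look up each index in the dictionary:
  2 -> 'foo'
  2 -> 'foo'
  6 -> 'fast'
  5 -> 'bar'
  5 -> 'bar'
  2 -> 'foo'

Decoded: "foo foo fast bar bar foo"


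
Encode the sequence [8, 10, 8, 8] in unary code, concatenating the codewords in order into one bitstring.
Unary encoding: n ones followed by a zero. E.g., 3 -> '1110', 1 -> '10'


Encode each number as n ones followed by a terminating 0:
  8 -> 111111110 (9 bits)
  10 -> 11111111110 (11 bits)
  8 -> 111111110 (9 bits)
  8 -> 111111110 (9 bits)
Total length = 9 + 11 + 9 + 9 = 38 bits.

Unary([8, 10, 8, 8]) = 11111111011111111110111111110111111110 (38 bits)


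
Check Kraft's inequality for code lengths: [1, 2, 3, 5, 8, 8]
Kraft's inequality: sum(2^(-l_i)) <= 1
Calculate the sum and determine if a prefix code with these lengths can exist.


Sum = 2^(-1) + 2^(-2) + 2^(-3) + 2^(-5) + 2^(-8) + 2^(-8)
    = 0.5 + 0.25 + 0.125 + 0.03125 + 0.00390625 + 0.00390625
    = 234/256 = 0.9140625
Since 0.9140625 <= 1, Kraft's inequality IS satisfied.
A prefix code with these lengths CAN exist.

Kraft sum = 0.9140625. Satisfied.


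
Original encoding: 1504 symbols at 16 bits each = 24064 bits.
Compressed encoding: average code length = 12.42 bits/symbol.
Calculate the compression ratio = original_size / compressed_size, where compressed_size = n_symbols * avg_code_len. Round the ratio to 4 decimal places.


original_size = n_symbols * orig_bits = 1504 * 16 = 24064 bits
compressed_size = n_symbols * avg_code_len = 1504 * 12.42 = 18679.68 bits
ratio = original_size / compressed_size = 24064 / 18679.68 = 1.2882

Compression ratio = 1.2882


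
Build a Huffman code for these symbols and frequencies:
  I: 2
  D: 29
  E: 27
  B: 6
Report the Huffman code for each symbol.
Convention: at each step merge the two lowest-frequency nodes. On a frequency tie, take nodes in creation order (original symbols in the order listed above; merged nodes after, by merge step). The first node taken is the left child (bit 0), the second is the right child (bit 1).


Huffman tree construction:
Step 1: Merge I(2) + B(6) = 8
Step 2: Merge (I+B)(8) + E(27) = 35
Step 3: Merge D(29) + ((I+B)+E)(35) = 64
Read each symbol's code off the tree from the root (left child = 0, right child = 1).

Codes:
  I: 100 (length 3)
  D: 0 (length 1)
  E: 11 (length 2)
  B: 101 (length 3)
Average code length: 107/64 = 1.6719 bits/symbol


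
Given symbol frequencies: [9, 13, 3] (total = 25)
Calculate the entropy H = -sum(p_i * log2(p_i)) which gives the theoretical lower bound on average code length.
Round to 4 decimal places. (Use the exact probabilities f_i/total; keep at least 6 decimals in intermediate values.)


Per-symbol terms -p_i * log2(p_i) with p_i = f_i/25:
  p = 9/25 = 0.360000: log2(p) = -1.473931, -p*log2(p) = 0.530615
  p = 13/25 = 0.520000: log2(p) = -0.943416, -p*log2(p) = 0.490577
  p = 3/25 = 0.120000: log2(p) = -3.058894, -p*log2(p) = 0.367067
H = 0.530615 + 0.490577 + 0.367067 = 1.388259

H = 1.3883 bits/symbol


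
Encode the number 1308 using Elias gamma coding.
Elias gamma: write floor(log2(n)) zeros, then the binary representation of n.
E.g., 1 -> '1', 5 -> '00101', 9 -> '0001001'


num_bits = floor(log2(1308)) + 1 = 11
leading_zeros = num_bits - 1 = 10
binary(1308) = 10100011100

Elias gamma(1308) = '0000000000' + '10100011100' = 000000000010100011100 (21 bits)


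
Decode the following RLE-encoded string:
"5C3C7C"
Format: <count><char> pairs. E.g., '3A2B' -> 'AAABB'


Expanding each <count><char> pair:
  5C -> 'CCCCC'
  3C -> 'CCC'
  7C -> 'CCCCCCC'

Decoded = CCCCCCCCCCCCCCC


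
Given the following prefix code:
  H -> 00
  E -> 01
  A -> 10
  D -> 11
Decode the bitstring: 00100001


Decoding step by step:
Bits 00 -> H
Bits 10 -> A
Bits 00 -> H
Bits 01 -> E


Decoded message: HAHE


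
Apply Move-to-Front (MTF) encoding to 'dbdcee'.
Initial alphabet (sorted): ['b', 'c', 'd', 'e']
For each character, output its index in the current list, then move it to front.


MTF encoding:
'd': index 2 in ['b', 'c', 'd', 'e'] -> ['d', 'b', 'c', 'e']
'b': index 1 in ['d', 'b', 'c', 'e'] -> ['b', 'd', 'c', 'e']
'd': index 1 in ['b', 'd', 'c', 'e'] -> ['d', 'b', 'c', 'e']
'c': index 2 in ['d', 'b', 'c', 'e'] -> ['c', 'd', 'b', 'e']
'e': index 3 in ['c', 'd', 'b', 'e'] -> ['e', 'c', 'd', 'b']
'e': index 0 in ['e', 'c', 'd', 'b'] -> ['e', 'c', 'd', 'b']


Output: [2, 1, 1, 2, 3, 0]


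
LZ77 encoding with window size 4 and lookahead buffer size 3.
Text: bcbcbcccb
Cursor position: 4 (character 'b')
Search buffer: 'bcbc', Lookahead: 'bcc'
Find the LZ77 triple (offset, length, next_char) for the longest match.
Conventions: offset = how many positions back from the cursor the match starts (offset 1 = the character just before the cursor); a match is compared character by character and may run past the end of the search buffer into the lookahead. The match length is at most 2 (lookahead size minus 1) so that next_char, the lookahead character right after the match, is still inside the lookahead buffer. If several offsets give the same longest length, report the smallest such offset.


Try each offset into the search buffer:
  offset=1 (pos 3, char 'c'): match length 0
  offset=2 (pos 2, char 'b'): match length 2
  offset=3 (pos 1, char 'c'): match length 0
  offset=4 (pos 0, char 'b'): match length 2
Longest match has length 2, found at offsets 2, 4; take the smallest, offset 2.
next_char = character at position 4 + 2 = 6 -> 'c'

Best match: offset=2, length=2 (matching 'bc' starting at position 2)
LZ77 triple: (2, 2, 'c')


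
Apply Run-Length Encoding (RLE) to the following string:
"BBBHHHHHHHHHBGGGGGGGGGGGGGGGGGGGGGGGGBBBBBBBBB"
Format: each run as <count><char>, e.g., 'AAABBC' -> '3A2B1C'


Scanning runs left to right:
  i=0: run of 'B' x 3 -> '3B'
  i=3: run of 'H' x 9 -> '9H'
  i=12: run of 'B' x 1 -> '1B'
  i=13: run of 'G' x 24 -> '24G'
  i=37: run of 'B' x 9 -> '9B'

RLE = 3B9H1B24G9B


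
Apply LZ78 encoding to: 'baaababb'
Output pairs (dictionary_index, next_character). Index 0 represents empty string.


LZ78 encoding steps:
Dictionary: {0: ''}
Step 1: w='' (idx 0), next='b' -> output (0, 'b'), add 'b' as idx 1
Step 2: w='' (idx 0), next='a' -> output (0, 'a'), add 'a' as idx 2
Step 3: w='a' (idx 2), next='a' -> output (2, 'a'), add 'aa' as idx 3
Step 4: w='b' (idx 1), next='a' -> output (1, 'a'), add 'ba' as idx 4
Step 5: w='b' (idx 1), next='b' -> output (1, 'b'), add 'bb' as idx 5


Encoded: [(0, 'b'), (0, 'a'), (2, 'a'), (1, 'a'), (1, 'b')]


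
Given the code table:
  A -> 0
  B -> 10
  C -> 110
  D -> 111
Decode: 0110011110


Decoding:
0 -> A
110 -> C
0 -> A
111 -> D
10 -> B


Result: ACADB


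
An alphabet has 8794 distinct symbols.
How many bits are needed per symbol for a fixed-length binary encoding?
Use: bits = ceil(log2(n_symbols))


log2(8794) = 13.1023
Bracket: 2^13 = 8192 < 8794 <= 2^14 = 16384
So ceil(log2(8794)) = 14

bits = ceil(log2(8794)) = ceil(13.1023) = 14 bits


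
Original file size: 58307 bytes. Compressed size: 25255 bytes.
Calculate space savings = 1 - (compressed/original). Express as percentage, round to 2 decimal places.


ratio = compressed/original = 25255/58307 = 0.433138
savings = 1 - ratio = 1 - 0.433138 = 0.566862
as a percentage: 0.566862 * 100 = 56.69%

Space savings = 1 - 25255/58307 = 56.69%


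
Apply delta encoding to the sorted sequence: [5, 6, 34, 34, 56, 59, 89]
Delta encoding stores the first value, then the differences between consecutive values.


First value: 5
Deltas:
  6 - 5 = 1
  34 - 6 = 28
  34 - 34 = 0
  56 - 34 = 22
  59 - 56 = 3
  89 - 59 = 30


Delta encoded: [5, 1, 28, 0, 22, 3, 30]


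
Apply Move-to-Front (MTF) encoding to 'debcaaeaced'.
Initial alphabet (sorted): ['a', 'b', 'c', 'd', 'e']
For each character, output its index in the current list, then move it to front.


MTF encoding:
'd': index 3 in ['a', 'b', 'c', 'd', 'e'] -> ['d', 'a', 'b', 'c', 'e']
'e': index 4 in ['d', 'a', 'b', 'c', 'e'] -> ['e', 'd', 'a', 'b', 'c']
'b': index 3 in ['e', 'd', 'a', 'b', 'c'] -> ['b', 'e', 'd', 'a', 'c']
'c': index 4 in ['b', 'e', 'd', 'a', 'c'] -> ['c', 'b', 'e', 'd', 'a']
'a': index 4 in ['c', 'b', 'e', 'd', 'a'] -> ['a', 'c', 'b', 'e', 'd']
'a': index 0 in ['a', 'c', 'b', 'e', 'd'] -> ['a', 'c', 'b', 'e', 'd']
'e': index 3 in ['a', 'c', 'b', 'e', 'd'] -> ['e', 'a', 'c', 'b', 'd']
'a': index 1 in ['e', 'a', 'c', 'b', 'd'] -> ['a', 'e', 'c', 'b', 'd']
'c': index 2 in ['a', 'e', 'c', 'b', 'd'] -> ['c', 'a', 'e', 'b', 'd']
'e': index 2 in ['c', 'a', 'e', 'b', 'd'] -> ['e', 'c', 'a', 'b', 'd']
'd': index 4 in ['e', 'c', 'a', 'b', 'd'] -> ['d', 'e', 'c', 'a', 'b']


Output: [3, 4, 3, 4, 4, 0, 3, 1, 2, 2, 4]


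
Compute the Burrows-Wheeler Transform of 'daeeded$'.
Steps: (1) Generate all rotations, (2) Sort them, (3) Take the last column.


Rotations (sorted):
  0: $daeeded -> last char: d
  1: aeeded$d -> last char: d
  2: d$daeede -> last char: e
  3: daeeded$ -> last char: $
  4: ded$daee -> last char: e
  5: ed$daeed -> last char: d
  6: eded$dae -> last char: e
  7: eeded$da -> last char: a


BWT = dde$edea


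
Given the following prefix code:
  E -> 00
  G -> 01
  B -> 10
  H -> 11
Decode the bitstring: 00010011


Decoding step by step:
Bits 00 -> E
Bits 01 -> G
Bits 00 -> E
Bits 11 -> H


Decoded message: EGEH


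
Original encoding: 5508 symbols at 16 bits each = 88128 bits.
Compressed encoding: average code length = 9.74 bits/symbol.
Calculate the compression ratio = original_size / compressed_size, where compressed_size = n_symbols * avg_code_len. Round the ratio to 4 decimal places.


original_size = n_symbols * orig_bits = 5508 * 16 = 88128 bits
compressed_size = n_symbols * avg_code_len = 5508 * 9.74 = 53647.92 bits
ratio = original_size / compressed_size = 88128 / 53647.92 = 1.6427

Compression ratio = 1.6427


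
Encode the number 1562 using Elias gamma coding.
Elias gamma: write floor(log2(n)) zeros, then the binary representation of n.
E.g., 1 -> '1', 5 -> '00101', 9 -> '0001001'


num_bits = floor(log2(1562)) + 1 = 11
leading_zeros = num_bits - 1 = 10
binary(1562) = 11000011010

Elias gamma(1562) = '0000000000' + '11000011010' = 000000000011000011010 (21 bits)


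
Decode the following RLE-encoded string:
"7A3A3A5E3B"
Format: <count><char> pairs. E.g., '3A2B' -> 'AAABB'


Expanding each <count><char> pair:
  7A -> 'AAAAAAA'
  3A -> 'AAA'
  3A -> 'AAA'
  5E -> 'EEEEE'
  3B -> 'BBB'

Decoded = AAAAAAAAAAAAAEEEEEBBB


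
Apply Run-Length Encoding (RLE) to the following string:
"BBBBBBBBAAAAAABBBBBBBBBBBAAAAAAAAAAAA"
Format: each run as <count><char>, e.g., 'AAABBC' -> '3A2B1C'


Scanning runs left to right:
  i=0: run of 'B' x 8 -> '8B'
  i=8: run of 'A' x 6 -> '6A'
  i=14: run of 'B' x 11 -> '11B'
  i=25: run of 'A' x 12 -> '12A'

RLE = 8B6A11B12A


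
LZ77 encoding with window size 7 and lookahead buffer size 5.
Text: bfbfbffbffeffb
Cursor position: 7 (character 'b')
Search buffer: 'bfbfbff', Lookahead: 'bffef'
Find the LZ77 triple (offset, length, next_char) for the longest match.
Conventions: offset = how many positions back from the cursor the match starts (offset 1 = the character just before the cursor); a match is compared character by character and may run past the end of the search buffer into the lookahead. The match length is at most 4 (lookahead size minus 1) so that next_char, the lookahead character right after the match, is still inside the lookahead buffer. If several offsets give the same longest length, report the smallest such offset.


Try each offset into the search buffer:
  offset=1 (pos 6, char 'f'): match length 0
  offset=2 (pos 5, char 'f'): match length 0
  offset=3 (pos 4, char 'b'): match length 3
  offset=4 (pos 3, char 'f'): match length 0
  offset=5 (pos 2, char 'b'): match length 2
  offset=6 (pos 1, char 'f'): match length 0
  offset=7 (pos 0, char 'b'): match length 2
Longest match has length 3 at offset 3.
next_char = character at position 7 + 3 = 10 -> 'e'

Best match: offset=3, length=3 (matching 'bff' starting at position 4)
LZ77 triple: (3, 3, 'e')


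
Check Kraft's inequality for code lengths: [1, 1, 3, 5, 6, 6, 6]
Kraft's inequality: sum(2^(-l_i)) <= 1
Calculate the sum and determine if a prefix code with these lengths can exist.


Sum = 2^(-1) + 2^(-1) + 2^(-3) + 2^(-5) + 2^(-6) + 2^(-6) + 2^(-6)
    = 0.5 + 0.5 + 0.125 + 0.03125 + 0.015625 + 0.015625 + 0.015625
    = 77/64 = 1.203125
Since 1.203125 > 1, Kraft's inequality is NOT satisfied.
A prefix code with these lengths CANNOT exist.

Kraft sum = 1.203125. Not satisfied.


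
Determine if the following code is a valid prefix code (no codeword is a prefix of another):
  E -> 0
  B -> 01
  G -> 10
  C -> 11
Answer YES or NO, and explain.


Checking each pair (does one codeword prefix another?):
  E='0' vs B='01': prefix -- VIOLATION

NO -- this is NOT a valid prefix code. E (0) is a prefix of B (01).


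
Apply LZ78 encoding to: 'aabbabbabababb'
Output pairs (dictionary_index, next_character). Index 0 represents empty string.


LZ78 encoding steps:
Dictionary: {0: ''}
Step 1: w='' (idx 0), next='a' -> output (0, 'a'), add 'a' as idx 1
Step 2: w='a' (idx 1), next='b' -> output (1, 'b'), add 'ab' as idx 2
Step 3: w='' (idx 0), next='b' -> output (0, 'b'), add 'b' as idx 3
Step 4: w='ab' (idx 2), next='b' -> output (2, 'b'), add 'abb' as idx 4
Step 5: w='ab' (idx 2), next='a' -> output (2, 'a'), add 'aba' as idx 5
Step 6: w='b' (idx 3), next='a' -> output (3, 'a'), add 'ba' as idx 6
Step 7: w='b' (idx 3), next='b' -> output (3, 'b'), add 'bb' as idx 7


Encoded: [(0, 'a'), (1, 'b'), (0, 'b'), (2, 'b'), (2, 'a'), (3, 'a'), (3, 'b')]


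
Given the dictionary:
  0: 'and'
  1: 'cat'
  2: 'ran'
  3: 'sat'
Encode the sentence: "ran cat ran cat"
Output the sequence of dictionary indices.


Look up each word in the dictionary:
  'ran' -> 2
  'cat' -> 1
  'ran' -> 2
  'cat' -> 1

Encoded: [2, 1, 2, 1]


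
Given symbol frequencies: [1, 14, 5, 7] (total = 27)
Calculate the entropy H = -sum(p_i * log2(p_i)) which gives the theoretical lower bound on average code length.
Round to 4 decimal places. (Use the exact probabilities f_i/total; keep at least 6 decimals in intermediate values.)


Per-symbol terms -p_i * log2(p_i) with p_i = f_i/27:
  p = 1/27 = 0.037037: log2(p) = -4.754888, -p*log2(p) = 0.176107
  p = 14/27 = 0.518519: log2(p) = -0.947533, -p*log2(p) = 0.491313
  p = 5/27 = 0.185185: log2(p) = -2.432959, -p*log2(p) = 0.450548
  p = 7/27 = 0.259259: log2(p) = -1.947533, -p*log2(p) = 0.504916
H = 0.176107 + 0.491313 + 0.450548 + 0.504916 = 1.622884

H = 1.6229 bits/symbol


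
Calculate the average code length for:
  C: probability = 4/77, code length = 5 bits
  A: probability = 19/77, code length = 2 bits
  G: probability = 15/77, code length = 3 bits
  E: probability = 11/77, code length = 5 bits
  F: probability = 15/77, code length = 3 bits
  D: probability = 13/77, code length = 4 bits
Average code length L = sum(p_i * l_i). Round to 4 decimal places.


Weighted contributions p_i * l_i:
  C: (4/77) * 5 = 20/77
  A: (19/77) * 2 = 38/77
  G: (15/77) * 3 = 45/77
  E: (11/77) * 5 = 55/77
  F: (15/77) * 3 = 45/77
  D: (13/77) * 4 = 52/77
Sum = (20 + 38 + 45 + 55 + 45 + 52)/77 = 255/77

L = 255/77 = 3.3117 bits/symbol


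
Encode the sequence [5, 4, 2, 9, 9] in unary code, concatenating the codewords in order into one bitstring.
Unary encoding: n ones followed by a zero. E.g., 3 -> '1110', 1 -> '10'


Encode each number as n ones followed by a terminating 0:
  5 -> 111110 (6 bits)
  4 -> 11110 (5 bits)
  2 -> 110 (3 bits)
  9 -> 1111111110 (10 bits)
  9 -> 1111111110 (10 bits)
Total length = 6 + 5 + 3 + 10 + 10 = 34 bits.

Unary([5, 4, 2, 9, 9]) = 1111101111011011111111101111111110 (34 bits)


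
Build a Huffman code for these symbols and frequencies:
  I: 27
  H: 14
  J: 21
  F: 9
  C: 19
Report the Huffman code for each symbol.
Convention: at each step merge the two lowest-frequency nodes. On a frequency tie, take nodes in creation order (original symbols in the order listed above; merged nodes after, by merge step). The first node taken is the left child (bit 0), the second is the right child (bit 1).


Huffman tree construction:
Step 1: Merge F(9) + H(14) = 23
Step 2: Merge C(19) + J(21) = 40
Step 3: Merge (F+H)(23) + I(27) = 50
Step 4: Merge (C+J)(40) + ((F+H)+I)(50) = 90
Read each symbol's code off the tree from the root (left child = 0, right child = 1).

Codes:
  I: 11 (length 2)
  H: 101 (length 3)
  J: 01 (length 2)
  F: 100 (length 3)
  C: 00 (length 2)
Average code length: 203/90 = 2.2556 bits/symbol


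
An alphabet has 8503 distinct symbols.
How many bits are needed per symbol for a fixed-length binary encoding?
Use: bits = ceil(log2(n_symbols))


log2(8503) = 13.0538
Bracket: 2^13 = 8192 < 8503 <= 2^14 = 16384
So ceil(log2(8503)) = 14

bits = ceil(log2(8503)) = ceil(13.0538) = 14 bits


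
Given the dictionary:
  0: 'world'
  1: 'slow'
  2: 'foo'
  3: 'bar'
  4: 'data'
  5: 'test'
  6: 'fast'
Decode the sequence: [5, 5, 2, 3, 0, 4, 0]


Look up each index in the dictionary:
  5 -> 'test'
  5 -> 'test'
  2 -> 'foo'
  3 -> 'bar'
  0 -> 'world'
  4 -> 'data'
  0 -> 'world'

Decoded: "test test foo bar world data world"


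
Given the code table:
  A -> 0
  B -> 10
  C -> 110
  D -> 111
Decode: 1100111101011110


Decoding:
110 -> C
0 -> A
111 -> D
10 -> B
10 -> B
111 -> D
10 -> B


Result: CADBBDB


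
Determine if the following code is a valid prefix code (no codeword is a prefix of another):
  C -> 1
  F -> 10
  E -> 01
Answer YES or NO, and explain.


Checking each pair (does one codeword prefix another?):
  C='1' vs F='10': prefix -- VIOLATION

NO -- this is NOT a valid prefix code. C (1) is a prefix of F (10).


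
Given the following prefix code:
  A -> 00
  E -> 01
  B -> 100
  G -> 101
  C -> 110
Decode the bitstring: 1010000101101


Decoding step by step:
Bits 101 -> G
Bits 00 -> A
Bits 00 -> A
Bits 101 -> G
Bits 101 -> G


Decoded message: GAAGG


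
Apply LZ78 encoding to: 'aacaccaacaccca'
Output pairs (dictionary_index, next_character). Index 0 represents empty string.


LZ78 encoding steps:
Dictionary: {0: ''}
Step 1: w='' (idx 0), next='a' -> output (0, 'a'), add 'a' as idx 1
Step 2: w='a' (idx 1), next='c' -> output (1, 'c'), add 'ac' as idx 2
Step 3: w='ac' (idx 2), next='c' -> output (2, 'c'), add 'acc' as idx 3
Step 4: w='a' (idx 1), next='a' -> output (1, 'a'), add 'aa' as idx 4
Step 5: w='' (idx 0), next='c' -> output (0, 'c'), add 'c' as idx 5
Step 6: w='acc' (idx 3), next='c' -> output (3, 'c'), add 'accc' as idx 6
Step 7: w='a' (idx 1), end of input -> output (1, '')


Encoded: [(0, 'a'), (1, 'c'), (2, 'c'), (1, 'a'), (0, 'c'), (3, 'c'), (1, '')]


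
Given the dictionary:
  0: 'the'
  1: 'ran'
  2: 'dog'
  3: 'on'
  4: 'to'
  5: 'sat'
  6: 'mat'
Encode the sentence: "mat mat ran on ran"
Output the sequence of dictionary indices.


Look up each word in the dictionary:
  'mat' -> 6
  'mat' -> 6
  'ran' -> 1
  'on' -> 3
  'ran' -> 1

Encoded: [6, 6, 1, 3, 1]


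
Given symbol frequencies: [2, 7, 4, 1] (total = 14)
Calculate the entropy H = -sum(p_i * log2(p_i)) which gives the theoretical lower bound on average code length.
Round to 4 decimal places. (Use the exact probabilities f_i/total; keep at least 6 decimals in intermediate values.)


Per-symbol terms -p_i * log2(p_i) with p_i = f_i/14:
  p = 2/14 = 0.142857: log2(p) = -2.807355, -p*log2(p) = 0.401051
  p = 7/14 = 0.500000: log2(p) = -1.000000, -p*log2(p) = 0.500000
  p = 4/14 = 0.285714: log2(p) = -1.807355, -p*log2(p) = 0.516387
  p = 1/14 = 0.071429: log2(p) = -3.807355, -p*log2(p) = 0.271954
H = 0.401051 + 0.500000 + 0.516387 + 0.271954 = 1.689392

H = 1.6894 bits/symbol


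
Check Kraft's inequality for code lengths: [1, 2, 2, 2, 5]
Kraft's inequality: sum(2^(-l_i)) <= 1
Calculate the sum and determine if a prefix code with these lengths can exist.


Sum = 2^(-1) + 2^(-2) + 2^(-2) + 2^(-2) + 2^(-5)
    = 0.5 + 0.25 + 0.25 + 0.25 + 0.03125
    = 41/32 = 1.28125
Since 1.28125 > 1, Kraft's inequality is NOT satisfied.
A prefix code with these lengths CANNOT exist.

Kraft sum = 1.28125. Not satisfied.


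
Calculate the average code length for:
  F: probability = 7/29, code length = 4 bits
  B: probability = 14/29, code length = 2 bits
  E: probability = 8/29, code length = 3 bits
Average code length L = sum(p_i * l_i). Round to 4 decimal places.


Weighted contributions p_i * l_i:
  F: (7/29) * 4 = 28/29
  B: (14/29) * 2 = 28/29
  E: (8/29) * 3 = 24/29
Sum = (28 + 28 + 24)/29 = 80/29

L = 80/29 = 2.7586 bits/symbol


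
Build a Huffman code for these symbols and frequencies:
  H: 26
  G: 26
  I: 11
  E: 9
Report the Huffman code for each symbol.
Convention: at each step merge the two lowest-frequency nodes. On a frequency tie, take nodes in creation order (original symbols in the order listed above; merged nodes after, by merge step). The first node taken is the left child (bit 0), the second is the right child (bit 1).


Huffman tree construction:
Step 1: Merge E(9) + I(11) = 20
Step 2: Merge (E+I)(20) + H(26) = 46
Step 3: Merge G(26) + ((E+I)+H)(46) = 72
Read each symbol's code off the tree from the root (left child = 0, right child = 1).

Codes:
  H: 11 (length 2)
  G: 0 (length 1)
  I: 101 (length 3)
  E: 100 (length 3)
Average code length: 138/72 = 1.9167 bits/symbol


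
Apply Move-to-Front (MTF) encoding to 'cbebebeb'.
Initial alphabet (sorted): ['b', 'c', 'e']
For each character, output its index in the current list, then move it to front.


MTF encoding:
'c': index 1 in ['b', 'c', 'e'] -> ['c', 'b', 'e']
'b': index 1 in ['c', 'b', 'e'] -> ['b', 'c', 'e']
'e': index 2 in ['b', 'c', 'e'] -> ['e', 'b', 'c']
'b': index 1 in ['e', 'b', 'c'] -> ['b', 'e', 'c']
'e': index 1 in ['b', 'e', 'c'] -> ['e', 'b', 'c']
'b': index 1 in ['e', 'b', 'c'] -> ['b', 'e', 'c']
'e': index 1 in ['b', 'e', 'c'] -> ['e', 'b', 'c']
'b': index 1 in ['e', 'b', 'c'] -> ['b', 'e', 'c']


Output: [1, 1, 2, 1, 1, 1, 1, 1]


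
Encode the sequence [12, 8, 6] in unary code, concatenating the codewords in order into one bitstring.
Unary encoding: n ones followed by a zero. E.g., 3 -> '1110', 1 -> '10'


Encode each number as n ones followed by a terminating 0:
  12 -> 1111111111110 (13 bits)
  8 -> 111111110 (9 bits)
  6 -> 1111110 (7 bits)
Total length = 13 + 9 + 7 = 29 bits.

Unary([12, 8, 6]) = 11111111111101111111101111110 (29 bits)


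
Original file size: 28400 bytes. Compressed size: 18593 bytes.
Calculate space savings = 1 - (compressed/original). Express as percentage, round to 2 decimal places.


ratio = compressed/original = 18593/28400 = 0.654683
savings = 1 - ratio = 1 - 0.654683 = 0.345317
as a percentage: 0.345317 * 100 = 34.53%

Space savings = 1 - 18593/28400 = 34.53%


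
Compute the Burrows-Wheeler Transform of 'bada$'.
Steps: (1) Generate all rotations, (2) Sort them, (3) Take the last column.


Rotations (sorted):
  0: $bada -> last char: a
  1: a$bad -> last char: d
  2: ada$b -> last char: b
  3: bada$ -> last char: $
  4: da$ba -> last char: a


BWT = adb$a


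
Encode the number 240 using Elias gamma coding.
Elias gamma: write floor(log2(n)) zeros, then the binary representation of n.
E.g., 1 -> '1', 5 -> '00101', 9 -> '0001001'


num_bits = floor(log2(240)) + 1 = 8
leading_zeros = num_bits - 1 = 7
binary(240) = 11110000

Elias gamma(240) = '0000000' + '11110000' = 000000011110000 (15 bits)


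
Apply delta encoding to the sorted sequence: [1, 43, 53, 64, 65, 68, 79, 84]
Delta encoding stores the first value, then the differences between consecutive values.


First value: 1
Deltas:
  43 - 1 = 42
  53 - 43 = 10
  64 - 53 = 11
  65 - 64 = 1
  68 - 65 = 3
  79 - 68 = 11
  84 - 79 = 5


Delta encoded: [1, 42, 10, 11, 1, 3, 11, 5]


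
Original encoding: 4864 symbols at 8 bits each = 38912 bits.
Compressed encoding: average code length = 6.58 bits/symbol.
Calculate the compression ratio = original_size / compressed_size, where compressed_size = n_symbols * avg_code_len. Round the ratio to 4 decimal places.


original_size = n_symbols * orig_bits = 4864 * 8 = 38912 bits
compressed_size = n_symbols * avg_code_len = 4864 * 6.58 = 32005.12 bits
ratio = original_size / compressed_size = 38912 / 32005.12 = 1.2158

Compression ratio = 1.2158


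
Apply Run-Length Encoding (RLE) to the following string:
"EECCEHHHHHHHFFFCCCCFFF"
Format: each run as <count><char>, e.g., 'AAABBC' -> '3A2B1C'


Scanning runs left to right:
  i=0: run of 'E' x 2 -> '2E'
  i=2: run of 'C' x 2 -> '2C'
  i=4: run of 'E' x 1 -> '1E'
  i=5: run of 'H' x 7 -> '7H'
  i=12: run of 'F' x 3 -> '3F'
  i=15: run of 'C' x 4 -> '4C'
  i=19: run of 'F' x 3 -> '3F'

RLE = 2E2C1E7H3F4C3F


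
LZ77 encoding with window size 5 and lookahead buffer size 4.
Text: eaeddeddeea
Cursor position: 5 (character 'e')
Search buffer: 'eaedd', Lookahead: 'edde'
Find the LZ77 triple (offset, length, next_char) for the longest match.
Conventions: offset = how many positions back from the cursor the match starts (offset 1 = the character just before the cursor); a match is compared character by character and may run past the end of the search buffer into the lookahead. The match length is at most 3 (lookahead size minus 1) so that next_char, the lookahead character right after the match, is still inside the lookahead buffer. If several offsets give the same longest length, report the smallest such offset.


Try each offset into the search buffer:
  offset=1 (pos 4, char 'd'): match length 0
  offset=2 (pos 3, char 'd'): match length 0
  offset=3 (pos 2, char 'e'): match length 3
  offset=4 (pos 1, char 'a'): match length 0
  offset=5 (pos 0, char 'e'): match length 1
Longest match has length 3 at offset 3.
next_char = character at position 5 + 3 = 8 -> 'e'

Best match: offset=3, length=3 (matching 'edd' starting at position 2)
LZ77 triple: (3, 3, 'e')


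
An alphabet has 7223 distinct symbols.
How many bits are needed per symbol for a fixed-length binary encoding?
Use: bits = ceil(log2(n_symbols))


log2(7223) = 12.8184
Bracket: 2^12 = 4096 < 7223 <= 2^13 = 8192
So ceil(log2(7223)) = 13

bits = ceil(log2(7223)) = ceil(12.8184) = 13 bits


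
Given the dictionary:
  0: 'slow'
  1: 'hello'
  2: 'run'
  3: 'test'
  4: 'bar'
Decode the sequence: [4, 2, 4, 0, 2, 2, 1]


Look up each index in the dictionary:
  4 -> 'bar'
  2 -> 'run'
  4 -> 'bar'
  0 -> 'slow'
  2 -> 'run'
  2 -> 'run'
  1 -> 'hello'

Decoded: "bar run bar slow run run hello"


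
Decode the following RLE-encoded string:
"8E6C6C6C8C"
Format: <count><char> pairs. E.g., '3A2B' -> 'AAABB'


Expanding each <count><char> pair:
  8E -> 'EEEEEEEE'
  6C -> 'CCCCCC'
  6C -> 'CCCCCC'
  6C -> 'CCCCCC'
  8C -> 'CCCCCCCC'

Decoded = EEEEEEEECCCCCCCCCCCCCCCCCCCCCCCCCC


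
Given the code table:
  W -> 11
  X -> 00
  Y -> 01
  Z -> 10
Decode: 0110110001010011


Decoding:
01 -> Y
10 -> Z
11 -> W
00 -> X
01 -> Y
01 -> Y
00 -> X
11 -> W


Result: YZWXYYXW


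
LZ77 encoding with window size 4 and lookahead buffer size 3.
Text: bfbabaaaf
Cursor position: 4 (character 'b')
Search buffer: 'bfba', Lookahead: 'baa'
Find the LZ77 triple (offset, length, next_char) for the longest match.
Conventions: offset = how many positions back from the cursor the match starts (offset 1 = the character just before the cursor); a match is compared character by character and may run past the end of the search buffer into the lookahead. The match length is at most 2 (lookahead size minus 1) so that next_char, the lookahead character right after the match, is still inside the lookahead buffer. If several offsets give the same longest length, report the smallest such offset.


Try each offset into the search buffer:
  offset=1 (pos 3, char 'a'): match length 0
  offset=2 (pos 2, char 'b'): match length 2
  offset=3 (pos 1, char 'f'): match length 0
  offset=4 (pos 0, char 'b'): match length 1
Longest match has length 2 at offset 2.
next_char = character at position 4 + 2 = 6 -> 'a'

Best match: offset=2, length=2 (matching 'ba' starting at position 2)
LZ77 triple: (2, 2, 'a')


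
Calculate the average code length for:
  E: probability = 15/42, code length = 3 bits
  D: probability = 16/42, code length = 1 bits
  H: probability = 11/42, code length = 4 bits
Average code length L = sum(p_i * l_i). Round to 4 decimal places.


Weighted contributions p_i * l_i:
  E: (15/42) * 3 = 45/42
  D: (16/42) * 1 = 16/42
  H: (11/42) * 4 = 44/42
Sum = (45 + 16 + 44)/42 = 105/42

L = 105/42 = 2.5000 bits/symbol


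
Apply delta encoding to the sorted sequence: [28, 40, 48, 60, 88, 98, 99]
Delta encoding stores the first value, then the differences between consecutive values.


First value: 28
Deltas:
  40 - 28 = 12
  48 - 40 = 8
  60 - 48 = 12
  88 - 60 = 28
  98 - 88 = 10
  99 - 98 = 1


Delta encoded: [28, 12, 8, 12, 28, 10, 1]


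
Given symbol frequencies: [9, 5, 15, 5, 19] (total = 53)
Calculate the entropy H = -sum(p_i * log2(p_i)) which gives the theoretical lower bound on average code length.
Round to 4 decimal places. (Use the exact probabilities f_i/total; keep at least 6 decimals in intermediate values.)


Per-symbol terms -p_i * log2(p_i) with p_i = f_i/53:
  p = 9/53 = 0.169811: log2(p) = -2.557995, -p*log2(p) = 0.434377
  p = 5/53 = 0.094340: log2(p) = -3.405992, -p*log2(p) = 0.321320
  p = 15/53 = 0.283019: log2(p) = -1.821030, -p*log2(p) = 0.515386
  p = 5/53 = 0.094340: log2(p) = -3.405992, -p*log2(p) = 0.321320
  p = 19/53 = 0.358491: log2(p) = -1.479993, -p*log2(p) = 0.530564
H = 0.434377 + 0.321320 + 0.515386 + 0.321320 + 0.530564 = 2.122967

H = 2.123 bits/symbol


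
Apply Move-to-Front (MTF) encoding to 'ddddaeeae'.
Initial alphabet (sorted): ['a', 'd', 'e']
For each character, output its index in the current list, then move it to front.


MTF encoding:
'd': index 1 in ['a', 'd', 'e'] -> ['d', 'a', 'e']
'd': index 0 in ['d', 'a', 'e'] -> ['d', 'a', 'e']
'd': index 0 in ['d', 'a', 'e'] -> ['d', 'a', 'e']
'd': index 0 in ['d', 'a', 'e'] -> ['d', 'a', 'e']
'a': index 1 in ['d', 'a', 'e'] -> ['a', 'd', 'e']
'e': index 2 in ['a', 'd', 'e'] -> ['e', 'a', 'd']
'e': index 0 in ['e', 'a', 'd'] -> ['e', 'a', 'd']
'a': index 1 in ['e', 'a', 'd'] -> ['a', 'e', 'd']
'e': index 1 in ['a', 'e', 'd'] -> ['e', 'a', 'd']


Output: [1, 0, 0, 0, 1, 2, 0, 1, 1]


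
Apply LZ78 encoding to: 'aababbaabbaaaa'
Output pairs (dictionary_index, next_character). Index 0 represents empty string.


LZ78 encoding steps:
Dictionary: {0: ''}
Step 1: w='' (idx 0), next='a' -> output (0, 'a'), add 'a' as idx 1
Step 2: w='a' (idx 1), next='b' -> output (1, 'b'), add 'ab' as idx 2
Step 3: w='ab' (idx 2), next='b' -> output (2, 'b'), add 'abb' as idx 3
Step 4: w='a' (idx 1), next='a' -> output (1, 'a'), add 'aa' as idx 4
Step 5: w='' (idx 0), next='b' -> output (0, 'b'), add 'b' as idx 5
Step 6: w='b' (idx 5), next='a' -> output (5, 'a'), add 'ba' as idx 6
Step 7: w='aa' (idx 4), next='a' -> output (4, 'a'), add 'aaa' as idx 7


Encoded: [(0, 'a'), (1, 'b'), (2, 'b'), (1, 'a'), (0, 'b'), (5, 'a'), (4, 'a')]


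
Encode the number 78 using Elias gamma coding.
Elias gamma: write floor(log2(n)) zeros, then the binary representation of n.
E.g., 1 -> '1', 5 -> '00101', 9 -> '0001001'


num_bits = floor(log2(78)) + 1 = 7
leading_zeros = num_bits - 1 = 6
binary(78) = 1001110

Elias gamma(78) = '000000' + '1001110' = 0000001001110 (13 bits)


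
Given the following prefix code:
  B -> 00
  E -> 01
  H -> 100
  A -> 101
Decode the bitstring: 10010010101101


Decoding step by step:
Bits 100 -> H
Bits 100 -> H
Bits 101 -> A
Bits 01 -> E
Bits 101 -> A


Decoded message: HHAEA


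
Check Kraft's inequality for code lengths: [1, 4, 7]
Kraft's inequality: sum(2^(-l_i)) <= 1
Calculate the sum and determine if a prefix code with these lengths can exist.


Sum = 2^(-1) + 2^(-4) + 2^(-7)
    = 0.5 + 0.0625 + 0.0078125
    = 73/128 = 0.5703125
Since 0.5703125 <= 1, Kraft's inequality IS satisfied.
A prefix code with these lengths CAN exist.

Kraft sum = 0.5703125. Satisfied.


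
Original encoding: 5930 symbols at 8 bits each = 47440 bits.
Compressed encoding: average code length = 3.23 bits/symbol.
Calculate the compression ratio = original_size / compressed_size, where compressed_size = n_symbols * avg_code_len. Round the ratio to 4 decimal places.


original_size = n_symbols * orig_bits = 5930 * 8 = 47440 bits
compressed_size = n_symbols * avg_code_len = 5930 * 3.23 = 19153.9 bits
ratio = original_size / compressed_size = 47440 / 19153.9 = 2.4768

Compression ratio = 2.4768


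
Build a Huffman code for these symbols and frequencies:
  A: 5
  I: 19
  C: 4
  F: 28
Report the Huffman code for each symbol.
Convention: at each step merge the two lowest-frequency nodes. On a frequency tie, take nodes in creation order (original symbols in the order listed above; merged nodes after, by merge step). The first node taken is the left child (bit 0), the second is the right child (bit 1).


Huffman tree construction:
Step 1: Merge C(4) + A(5) = 9
Step 2: Merge (C+A)(9) + I(19) = 28
Step 3: Merge F(28) + ((C+A)+I)(28) = 56
Read each symbol's code off the tree from the root (left child = 0, right child = 1).

Codes:
  A: 101 (length 3)
  I: 11 (length 2)
  C: 100 (length 3)
  F: 0 (length 1)
Average code length: 93/56 = 1.6607 bits/symbol


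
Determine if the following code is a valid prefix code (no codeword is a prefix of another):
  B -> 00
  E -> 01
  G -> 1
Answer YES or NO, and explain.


Checking each pair (does one codeword prefix another?):
  B='00' vs E='01': no prefix
  B='00' vs G='1': no prefix
  E='01' vs B='00': no prefix
  E='01' vs G='1': no prefix
  G='1' vs B='00': no prefix
  G='1' vs E='01': no prefix
No violation found over all pairs.

YES -- this is a valid prefix code. No codeword is a prefix of any other codeword.


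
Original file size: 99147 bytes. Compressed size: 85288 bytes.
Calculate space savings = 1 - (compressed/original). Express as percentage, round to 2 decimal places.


ratio = compressed/original = 85288/99147 = 0.860218
savings = 1 - ratio = 1 - 0.860218 = 0.139782
as a percentage: 0.139782 * 100 = 13.98%

Space savings = 1 - 85288/99147 = 13.98%


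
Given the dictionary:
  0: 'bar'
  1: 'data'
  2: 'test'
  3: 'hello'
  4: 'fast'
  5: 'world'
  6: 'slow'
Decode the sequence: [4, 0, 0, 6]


Look up each index in the dictionary:
  4 -> 'fast'
  0 -> 'bar'
  0 -> 'bar'
  6 -> 'slow'

Decoded: "fast bar bar slow"


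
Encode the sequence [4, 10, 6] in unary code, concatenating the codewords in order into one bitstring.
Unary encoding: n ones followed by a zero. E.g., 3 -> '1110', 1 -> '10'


Encode each number as n ones followed by a terminating 0:
  4 -> 11110 (5 bits)
  10 -> 11111111110 (11 bits)
  6 -> 1111110 (7 bits)
Total length = 5 + 11 + 7 = 23 bits.

Unary([4, 10, 6]) = 11110111111111101111110 (23 bits)


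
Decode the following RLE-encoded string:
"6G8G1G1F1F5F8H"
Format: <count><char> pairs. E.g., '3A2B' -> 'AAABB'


Expanding each <count><char> pair:
  6G -> 'GGGGGG'
  8G -> 'GGGGGGGG'
  1G -> 'G'
  1F -> 'F'
  1F -> 'F'
  5F -> 'FFFFF'
  8H -> 'HHHHHHHH'

Decoded = GGGGGGGGGGGGGGGFFFFFFFHHHHHHHH


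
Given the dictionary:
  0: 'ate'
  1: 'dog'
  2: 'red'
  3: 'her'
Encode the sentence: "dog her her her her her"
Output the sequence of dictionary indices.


Look up each word in the dictionary:
  'dog' -> 1
  'her' -> 3
  'her' -> 3
  'her' -> 3
  'her' -> 3
  'her' -> 3

Encoded: [1, 3, 3, 3, 3, 3]


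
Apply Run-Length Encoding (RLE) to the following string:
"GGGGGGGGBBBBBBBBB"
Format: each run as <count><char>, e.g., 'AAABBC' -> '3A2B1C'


Scanning runs left to right:
  i=0: run of 'G' x 8 -> '8G'
  i=8: run of 'B' x 9 -> '9B'

RLE = 8G9B


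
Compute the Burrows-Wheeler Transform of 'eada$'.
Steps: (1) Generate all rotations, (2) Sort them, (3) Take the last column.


Rotations (sorted):
  0: $eada -> last char: a
  1: a$ead -> last char: d
  2: ada$e -> last char: e
  3: da$ea -> last char: a
  4: eada$ -> last char: $


BWT = adea$


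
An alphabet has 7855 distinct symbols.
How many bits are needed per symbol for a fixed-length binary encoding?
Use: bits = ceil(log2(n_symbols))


log2(7855) = 12.9394
Bracket: 2^12 = 4096 < 7855 <= 2^13 = 8192
So ceil(log2(7855)) = 13

bits = ceil(log2(7855)) = ceil(12.9394) = 13 bits


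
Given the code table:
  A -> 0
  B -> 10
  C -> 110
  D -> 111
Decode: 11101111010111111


Decoding:
111 -> D
0 -> A
111 -> D
10 -> B
10 -> B
111 -> D
111 -> D


Result: DADBBDD


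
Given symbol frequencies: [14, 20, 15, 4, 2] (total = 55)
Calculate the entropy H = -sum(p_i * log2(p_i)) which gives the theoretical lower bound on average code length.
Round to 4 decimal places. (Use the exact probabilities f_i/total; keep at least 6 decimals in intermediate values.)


Per-symbol terms -p_i * log2(p_i) with p_i = f_i/55:
  p = 14/55 = 0.254545: log2(p) = -1.974005, -p*log2(p) = 0.502474
  p = 20/55 = 0.363636: log2(p) = -1.459432, -p*log2(p) = 0.530702
  p = 15/55 = 0.272727: log2(p) = -1.874469, -p*log2(p) = 0.511219
  p = 4/55 = 0.072727: log2(p) = -3.781360, -p*log2(p) = 0.275008
  p = 2/55 = 0.036364: log2(p) = -4.781360, -p*log2(p) = 0.173868
H = 0.502474 + 0.530702 + 0.511219 + 0.275008 + 0.173868 = 1.993271

H = 1.9933 bits/symbol
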